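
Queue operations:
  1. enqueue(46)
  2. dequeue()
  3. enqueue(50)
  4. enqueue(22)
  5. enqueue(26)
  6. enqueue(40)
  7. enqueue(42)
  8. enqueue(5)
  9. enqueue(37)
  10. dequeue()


enqueue(46) -> [46]
dequeue()->46, []
enqueue(50) -> [50]
enqueue(22) -> [50, 22]
enqueue(26) -> [50, 22, 26]
enqueue(40) -> [50, 22, 26, 40]
enqueue(42) -> [50, 22, 26, 40, 42]
enqueue(5) -> [50, 22, 26, 40, 42, 5]
enqueue(37) -> [50, 22, 26, 40, 42, 5, 37]
dequeue()->50, [22, 26, 40, 42, 5, 37]

Final queue: [22, 26, 40, 42, 5, 37]


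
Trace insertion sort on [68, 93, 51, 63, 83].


Initial: [68, 93, 51, 63, 83]
Insert 93: [68, 93, 51, 63, 83]
Insert 51: [51, 68, 93, 63, 83]
Insert 63: [51, 63, 68, 93, 83]
Insert 83: [51, 63, 68, 83, 93]

Sorted: [51, 63, 68, 83, 93]


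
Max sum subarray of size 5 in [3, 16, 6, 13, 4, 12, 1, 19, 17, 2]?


[0:5]: 42
[1:6]: 51
[2:7]: 36
[3:8]: 49
[4:9]: 53
[5:10]: 51

Max: 53 at [4:9]


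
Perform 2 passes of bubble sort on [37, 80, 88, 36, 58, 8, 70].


Initial: [37, 80, 88, 36, 58, 8, 70]
Pass 1: [37, 80, 36, 58, 8, 70, 88] (4 swaps)
Pass 2: [37, 36, 58, 8, 70, 80, 88] (4 swaps)

After 2 passes: [37, 36, 58, 8, 70, 80, 88]


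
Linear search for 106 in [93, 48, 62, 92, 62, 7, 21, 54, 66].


i=0: 93!=106
i=1: 48!=106
i=2: 62!=106
i=3: 92!=106
i=4: 62!=106
i=5: 7!=106
i=6: 21!=106
i=7: 54!=106
i=8: 66!=106

Not found, 9 comps


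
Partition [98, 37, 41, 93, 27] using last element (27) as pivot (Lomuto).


Pivot: 27
Place pivot at 0: [27, 37, 41, 93, 98]

Partitioned: [27, 37, 41, 93, 98]


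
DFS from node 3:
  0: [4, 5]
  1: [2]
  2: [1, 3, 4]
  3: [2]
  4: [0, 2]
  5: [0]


Visit 3, push [2]
Visit 2, push [4, 1]
Visit 1, push []
Visit 4, push [0]
Visit 0, push [5]
Visit 5, push []

DFS order: [3, 2, 1, 4, 0, 5]


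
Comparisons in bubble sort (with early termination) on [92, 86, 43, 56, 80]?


Algorithm: bubble sort (with early termination)
Input: [92, 86, 43, 56, 80]
Sorted: [43, 56, 80, 86, 92]

9


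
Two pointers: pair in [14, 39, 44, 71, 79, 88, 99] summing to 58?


lo=0(14)+hi=6(99)=113
lo=0(14)+hi=5(88)=102
lo=0(14)+hi=4(79)=93
lo=0(14)+hi=3(71)=85
lo=0(14)+hi=2(44)=58

Yes: 14+44=58


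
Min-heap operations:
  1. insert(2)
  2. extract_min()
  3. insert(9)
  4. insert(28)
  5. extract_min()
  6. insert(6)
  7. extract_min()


insert(2) -> [2]
extract_min()->2, []
insert(9) -> [9]
insert(28) -> [9, 28]
extract_min()->9, [28]
insert(6) -> [6, 28]
extract_min()->6, [28]

Final heap: [28]


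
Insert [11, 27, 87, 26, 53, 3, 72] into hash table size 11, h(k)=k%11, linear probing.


Insert 11: h=0 -> slot 0
Insert 27: h=5 -> slot 5
Insert 87: h=10 -> slot 10
Insert 26: h=4 -> slot 4
Insert 53: h=9 -> slot 9
Insert 3: h=3 -> slot 3
Insert 72: h=6 -> slot 6

Table: [11, None, None, 3, 26, 27, 72, None, None, 53, 87]


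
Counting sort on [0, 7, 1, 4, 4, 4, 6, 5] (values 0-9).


Input: [0, 7, 1, 4, 4, 4, 6, 5]
Counts: [1, 1, 0, 0, 3, 1, 1, 1, 0, 0]

Sorted: [0, 1, 4, 4, 4, 5, 6, 7]


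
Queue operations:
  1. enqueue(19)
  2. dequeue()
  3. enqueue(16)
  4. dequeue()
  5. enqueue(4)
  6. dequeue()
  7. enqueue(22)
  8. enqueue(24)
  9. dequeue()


enqueue(19) -> [19]
dequeue()->19, []
enqueue(16) -> [16]
dequeue()->16, []
enqueue(4) -> [4]
dequeue()->4, []
enqueue(22) -> [22]
enqueue(24) -> [22, 24]
dequeue()->22, [24]

Final queue: [24]


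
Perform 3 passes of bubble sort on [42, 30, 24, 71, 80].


Initial: [42, 30, 24, 71, 80]
Pass 1: [30, 24, 42, 71, 80] (2 swaps)
Pass 2: [24, 30, 42, 71, 80] (1 swaps)
Pass 3: [24, 30, 42, 71, 80] (0 swaps)

After 3 passes: [24, 30, 42, 71, 80]


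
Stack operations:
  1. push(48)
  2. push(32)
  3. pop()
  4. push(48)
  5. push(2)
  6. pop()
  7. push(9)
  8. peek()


push(48) -> [48]
push(32) -> [48, 32]
pop()->32, [48]
push(48) -> [48, 48]
push(2) -> [48, 48, 2]
pop()->2, [48, 48]
push(9) -> [48, 48, 9]
peek()->9

Final stack: [48, 48, 9]


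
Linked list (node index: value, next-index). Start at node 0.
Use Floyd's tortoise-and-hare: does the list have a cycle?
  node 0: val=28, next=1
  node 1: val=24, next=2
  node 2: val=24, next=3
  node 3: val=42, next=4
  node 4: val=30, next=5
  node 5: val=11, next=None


Floyd's tortoise (slow, +1) and hare (fast, +2):
  init: slow=0, fast=0
  step 1: slow=1, fast=2
  step 2: slow=2, fast=4
  step 3: fast 4->5->None, no cycle

Cycle: no


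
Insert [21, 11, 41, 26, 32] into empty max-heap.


Insert 21: [21]
Insert 11: [21, 11]
Insert 41: [41, 11, 21]
Insert 26: [41, 26, 21, 11]
Insert 32: [41, 32, 21, 11, 26]

Final heap: [41, 32, 21, 11, 26]


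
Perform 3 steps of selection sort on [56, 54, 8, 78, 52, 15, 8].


Initial: [56, 54, 8, 78, 52, 15, 8]
Step 1: min=8 at 2
  Swap: [8, 54, 56, 78, 52, 15, 8]
Step 2: min=8 at 6
  Swap: [8, 8, 56, 78, 52, 15, 54]
Step 3: min=15 at 5
  Swap: [8, 8, 15, 78, 52, 56, 54]

After 3 steps: [8, 8, 15, 78, 52, 56, 54]


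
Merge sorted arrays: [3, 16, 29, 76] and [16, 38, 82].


Take 3 from A
Take 16 from A
Take 16 from B
Take 29 from A
Take 38 from B
Take 76 from A

Merged: [3, 16, 16, 29, 38, 76, 82]


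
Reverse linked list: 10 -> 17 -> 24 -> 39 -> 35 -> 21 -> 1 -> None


Step 1: curr=10, set curr.next=prev(None) | reversed so far: 10
Step 2: curr=17, set curr.next=prev(10) | reversed so far: 17 -> 10
Step 3: curr=24, set curr.next=prev(17) | reversed so far: 24 -> 17 -> 10
Step 4: curr=39, set curr.next=prev(24) | reversed so far: 39 -> 24 -> 17 -> 10
Step 5: curr=35, set curr.next=prev(39) | reversed so far: 35 -> 39 -> 24 -> 17 -> 10
Step 6: curr=21, set curr.next=prev(35) | reversed so far: 21 -> 35 -> 39 -> 24 -> 17 -> 10
Step 7: curr=1, set curr.next=prev(21) | reversed so far: 1 -> 21 -> 35 -> 39 -> 24 -> 17 -> 10

1 -> 21 -> 35 -> 39 -> 24 -> 17 -> 10 -> None


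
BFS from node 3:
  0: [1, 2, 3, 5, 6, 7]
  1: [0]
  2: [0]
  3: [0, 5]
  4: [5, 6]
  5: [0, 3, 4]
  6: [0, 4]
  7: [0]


Visit 3, enqueue [0, 5]
Visit 0, enqueue [1, 2, 6, 7]
Visit 5, enqueue [4]
Visit 1, enqueue []
Visit 2, enqueue []
Visit 6, enqueue []
Visit 7, enqueue []
Visit 4, enqueue []

BFS order: [3, 0, 5, 1, 2, 6, 7, 4]


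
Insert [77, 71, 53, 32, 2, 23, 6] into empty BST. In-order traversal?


Insert 77: root
Insert 71: L from 77
Insert 53: L from 77 -> L from 71
Insert 32: L from 77 -> L from 71 -> L from 53
Insert 2: L from 77 -> L from 71 -> L from 53 -> L from 32
Insert 23: L from 77 -> L from 71 -> L from 53 -> L from 32 -> R from 2
Insert 6: L from 77 -> L from 71 -> L from 53 -> L from 32 -> R from 2 -> L from 23

In-order: [2, 6, 23, 32, 53, 71, 77]


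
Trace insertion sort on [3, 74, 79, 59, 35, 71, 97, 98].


Initial: [3, 74, 79, 59, 35, 71, 97, 98]
Insert 74: [3, 74, 79, 59, 35, 71, 97, 98]
Insert 79: [3, 74, 79, 59, 35, 71, 97, 98]
Insert 59: [3, 59, 74, 79, 35, 71, 97, 98]
Insert 35: [3, 35, 59, 74, 79, 71, 97, 98]
Insert 71: [3, 35, 59, 71, 74, 79, 97, 98]
Insert 97: [3, 35, 59, 71, 74, 79, 97, 98]
Insert 98: [3, 35, 59, 71, 74, 79, 97, 98]

Sorted: [3, 35, 59, 71, 74, 79, 97, 98]


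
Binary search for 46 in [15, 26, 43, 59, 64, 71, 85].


Step 1: lo=0, hi=6, mid=3, val=59
Step 2: lo=0, hi=2, mid=1, val=26
Step 3: lo=2, hi=2, mid=2, val=43

Not found


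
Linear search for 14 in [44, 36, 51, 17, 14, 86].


i=0: 44!=14
i=1: 36!=14
i=2: 51!=14
i=3: 17!=14
i=4: 14==14 found!

Found at 4, 5 comps


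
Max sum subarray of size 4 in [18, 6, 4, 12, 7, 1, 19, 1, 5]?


[0:4]: 40
[1:5]: 29
[2:6]: 24
[3:7]: 39
[4:8]: 28
[5:9]: 26

Max: 40 at [0:4]


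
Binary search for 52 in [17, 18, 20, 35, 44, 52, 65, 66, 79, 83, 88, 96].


Step 1: lo=0, hi=11, mid=5, val=52

Found at index 5


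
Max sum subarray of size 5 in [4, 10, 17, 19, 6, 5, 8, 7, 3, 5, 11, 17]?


[0:5]: 56
[1:6]: 57
[2:7]: 55
[3:8]: 45
[4:9]: 29
[5:10]: 28
[6:11]: 34
[7:12]: 43

Max: 57 at [1:6]


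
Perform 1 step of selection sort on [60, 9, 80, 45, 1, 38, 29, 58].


Initial: [60, 9, 80, 45, 1, 38, 29, 58]
Step 1: min=1 at 4
  Swap: [1, 9, 80, 45, 60, 38, 29, 58]

After 1 step: [1, 9, 80, 45, 60, 38, 29, 58]


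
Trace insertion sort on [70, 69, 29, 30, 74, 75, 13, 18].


Initial: [70, 69, 29, 30, 74, 75, 13, 18]
Insert 69: [69, 70, 29, 30, 74, 75, 13, 18]
Insert 29: [29, 69, 70, 30, 74, 75, 13, 18]
Insert 30: [29, 30, 69, 70, 74, 75, 13, 18]
Insert 74: [29, 30, 69, 70, 74, 75, 13, 18]
Insert 75: [29, 30, 69, 70, 74, 75, 13, 18]
Insert 13: [13, 29, 30, 69, 70, 74, 75, 18]
Insert 18: [13, 18, 29, 30, 69, 70, 74, 75]

Sorted: [13, 18, 29, 30, 69, 70, 74, 75]


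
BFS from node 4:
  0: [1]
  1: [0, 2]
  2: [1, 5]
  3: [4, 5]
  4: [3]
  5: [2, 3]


Visit 4, enqueue [3]
Visit 3, enqueue [5]
Visit 5, enqueue [2]
Visit 2, enqueue [1]
Visit 1, enqueue [0]
Visit 0, enqueue []

BFS order: [4, 3, 5, 2, 1, 0]


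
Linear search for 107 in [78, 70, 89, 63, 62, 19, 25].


i=0: 78!=107
i=1: 70!=107
i=2: 89!=107
i=3: 63!=107
i=4: 62!=107
i=5: 19!=107
i=6: 25!=107

Not found, 7 comps


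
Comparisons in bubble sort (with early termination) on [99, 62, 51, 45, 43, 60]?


Algorithm: bubble sort (with early termination)
Input: [99, 62, 51, 45, 43, 60]
Sorted: [43, 45, 51, 60, 62, 99]

15


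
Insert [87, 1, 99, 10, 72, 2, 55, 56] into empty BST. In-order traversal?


Insert 87: root
Insert 1: L from 87
Insert 99: R from 87
Insert 10: L from 87 -> R from 1
Insert 72: L from 87 -> R from 1 -> R from 10
Insert 2: L from 87 -> R from 1 -> L from 10
Insert 55: L from 87 -> R from 1 -> R from 10 -> L from 72
Insert 56: L from 87 -> R from 1 -> R from 10 -> L from 72 -> R from 55

In-order: [1, 2, 10, 55, 56, 72, 87, 99]


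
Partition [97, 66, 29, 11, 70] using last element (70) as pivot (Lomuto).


Pivot: 70
  66 <= 70: swap -> [66, 97, 29, 11, 70]
  29 <= 70: swap -> [66, 29, 97, 11, 70]
  11 <= 70: swap -> [66, 29, 11, 97, 70]
Place pivot at 3: [66, 29, 11, 70, 97]

Partitioned: [66, 29, 11, 70, 97]


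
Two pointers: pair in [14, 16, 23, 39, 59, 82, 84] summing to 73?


lo=0(14)+hi=6(84)=98
lo=0(14)+hi=5(82)=96
lo=0(14)+hi=4(59)=73

Yes: 14+59=73


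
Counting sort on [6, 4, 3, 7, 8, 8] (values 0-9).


Input: [6, 4, 3, 7, 8, 8]
Counts: [0, 0, 0, 1, 1, 0, 1, 1, 2, 0]

Sorted: [3, 4, 6, 7, 8, 8]


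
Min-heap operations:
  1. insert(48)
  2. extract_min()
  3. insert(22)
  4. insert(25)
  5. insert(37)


insert(48) -> [48]
extract_min()->48, []
insert(22) -> [22]
insert(25) -> [22, 25]
insert(37) -> [22, 25, 37]

Final heap: [22, 25, 37]


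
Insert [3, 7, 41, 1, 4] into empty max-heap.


Insert 3: [3]
Insert 7: [7, 3]
Insert 41: [41, 3, 7]
Insert 1: [41, 3, 7, 1]
Insert 4: [41, 4, 7, 1, 3]

Final heap: [41, 4, 7, 1, 3]


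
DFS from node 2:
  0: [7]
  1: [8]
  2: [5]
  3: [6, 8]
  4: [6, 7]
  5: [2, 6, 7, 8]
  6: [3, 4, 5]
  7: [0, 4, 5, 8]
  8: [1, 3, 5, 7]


Visit 2, push [5]
Visit 5, push [8, 7, 6]
Visit 6, push [4, 3]
Visit 3, push [8]
Visit 8, push [7, 1]
Visit 1, push []
Visit 7, push [4, 0]
Visit 0, push []
Visit 4, push []

DFS order: [2, 5, 6, 3, 8, 1, 7, 0, 4]


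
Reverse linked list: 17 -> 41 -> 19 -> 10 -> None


Step 1: curr=17, set curr.next=prev(None) | reversed so far: 17
Step 2: curr=41, set curr.next=prev(17) | reversed so far: 41 -> 17
Step 3: curr=19, set curr.next=prev(41) | reversed so far: 19 -> 41 -> 17
Step 4: curr=10, set curr.next=prev(19) | reversed so far: 10 -> 19 -> 41 -> 17

10 -> 19 -> 41 -> 17 -> None


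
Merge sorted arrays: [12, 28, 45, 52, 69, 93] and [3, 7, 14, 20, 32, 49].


Take 3 from B
Take 7 from B
Take 12 from A
Take 14 from B
Take 20 from B
Take 28 from A
Take 32 from B
Take 45 from A
Take 49 from B

Merged: [3, 7, 12, 14, 20, 28, 32, 45, 49, 52, 69, 93]


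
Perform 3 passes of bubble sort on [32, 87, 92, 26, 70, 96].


Initial: [32, 87, 92, 26, 70, 96]
Pass 1: [32, 87, 26, 70, 92, 96] (2 swaps)
Pass 2: [32, 26, 70, 87, 92, 96] (2 swaps)
Pass 3: [26, 32, 70, 87, 92, 96] (1 swaps)

After 3 passes: [26, 32, 70, 87, 92, 96]


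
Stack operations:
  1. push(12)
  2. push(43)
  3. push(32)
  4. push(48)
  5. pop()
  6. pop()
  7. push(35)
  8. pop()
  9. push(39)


push(12) -> [12]
push(43) -> [12, 43]
push(32) -> [12, 43, 32]
push(48) -> [12, 43, 32, 48]
pop()->48, [12, 43, 32]
pop()->32, [12, 43]
push(35) -> [12, 43, 35]
pop()->35, [12, 43]
push(39) -> [12, 43, 39]

Final stack: [12, 43, 39]


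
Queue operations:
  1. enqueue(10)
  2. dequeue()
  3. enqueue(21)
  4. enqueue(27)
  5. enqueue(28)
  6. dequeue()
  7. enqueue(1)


enqueue(10) -> [10]
dequeue()->10, []
enqueue(21) -> [21]
enqueue(27) -> [21, 27]
enqueue(28) -> [21, 27, 28]
dequeue()->21, [27, 28]
enqueue(1) -> [27, 28, 1]

Final queue: [27, 28, 1]


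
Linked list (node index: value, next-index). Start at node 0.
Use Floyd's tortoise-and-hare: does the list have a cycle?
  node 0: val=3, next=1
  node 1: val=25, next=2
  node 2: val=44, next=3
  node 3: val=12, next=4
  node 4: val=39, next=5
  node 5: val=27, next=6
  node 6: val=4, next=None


Floyd's tortoise (slow, +1) and hare (fast, +2):
  init: slow=0, fast=0
  step 1: slow=1, fast=2
  step 2: slow=2, fast=4
  step 3: slow=3, fast=6
  step 4: fast -> None, no cycle

Cycle: no


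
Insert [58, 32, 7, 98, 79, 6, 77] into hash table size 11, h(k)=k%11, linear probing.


Insert 58: h=3 -> slot 3
Insert 32: h=10 -> slot 10
Insert 7: h=7 -> slot 7
Insert 98: h=10, 1 probes -> slot 0
Insert 79: h=2 -> slot 2
Insert 6: h=6 -> slot 6
Insert 77: h=0, 1 probes -> slot 1

Table: [98, 77, 79, 58, None, None, 6, 7, None, None, 32]


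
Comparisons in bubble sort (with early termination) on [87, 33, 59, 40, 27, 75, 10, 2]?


Algorithm: bubble sort (with early termination)
Input: [87, 33, 59, 40, 27, 75, 10, 2]
Sorted: [2, 10, 27, 33, 40, 59, 75, 87]

28


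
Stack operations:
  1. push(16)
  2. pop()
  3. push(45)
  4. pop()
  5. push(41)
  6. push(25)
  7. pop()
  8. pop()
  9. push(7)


push(16) -> [16]
pop()->16, []
push(45) -> [45]
pop()->45, []
push(41) -> [41]
push(25) -> [41, 25]
pop()->25, [41]
pop()->41, []
push(7) -> [7]

Final stack: [7]


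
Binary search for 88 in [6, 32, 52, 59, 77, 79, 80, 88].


Step 1: lo=0, hi=7, mid=3, val=59
Step 2: lo=4, hi=7, mid=5, val=79
Step 3: lo=6, hi=7, mid=6, val=80
Step 4: lo=7, hi=7, mid=7, val=88

Found at index 7


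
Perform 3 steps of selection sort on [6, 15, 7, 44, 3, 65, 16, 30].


Initial: [6, 15, 7, 44, 3, 65, 16, 30]
Step 1: min=3 at 4
  Swap: [3, 15, 7, 44, 6, 65, 16, 30]
Step 2: min=6 at 4
  Swap: [3, 6, 7, 44, 15, 65, 16, 30]
Step 3: min=7 at 2
  Swap: [3, 6, 7, 44, 15, 65, 16, 30]

After 3 steps: [3, 6, 7, 44, 15, 65, 16, 30]


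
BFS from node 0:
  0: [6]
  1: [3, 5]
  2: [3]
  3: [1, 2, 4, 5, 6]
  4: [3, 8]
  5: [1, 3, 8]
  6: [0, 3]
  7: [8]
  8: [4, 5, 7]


Visit 0, enqueue [6]
Visit 6, enqueue [3]
Visit 3, enqueue [1, 2, 4, 5]
Visit 1, enqueue []
Visit 2, enqueue []
Visit 4, enqueue [8]
Visit 5, enqueue []
Visit 8, enqueue [7]
Visit 7, enqueue []

BFS order: [0, 6, 3, 1, 2, 4, 5, 8, 7]


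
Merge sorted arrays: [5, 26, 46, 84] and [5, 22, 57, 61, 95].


Take 5 from A
Take 5 from B
Take 22 from B
Take 26 from A
Take 46 from A
Take 57 from B
Take 61 from B
Take 84 from A

Merged: [5, 5, 22, 26, 46, 57, 61, 84, 95]


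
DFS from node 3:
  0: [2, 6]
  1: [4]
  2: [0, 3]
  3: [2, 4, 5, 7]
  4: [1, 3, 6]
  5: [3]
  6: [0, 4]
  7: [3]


Visit 3, push [7, 5, 4, 2]
Visit 2, push [0]
Visit 0, push [6]
Visit 6, push [4]
Visit 4, push [1]
Visit 1, push []
Visit 5, push []
Visit 7, push []

DFS order: [3, 2, 0, 6, 4, 1, 5, 7]


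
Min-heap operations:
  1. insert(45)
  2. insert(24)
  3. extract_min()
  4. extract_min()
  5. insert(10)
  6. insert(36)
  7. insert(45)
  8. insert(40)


insert(45) -> [45]
insert(24) -> [24, 45]
extract_min()->24, [45]
extract_min()->45, []
insert(10) -> [10]
insert(36) -> [10, 36]
insert(45) -> [10, 36, 45]
insert(40) -> [10, 36, 45, 40]

Final heap: [10, 36, 45, 40]


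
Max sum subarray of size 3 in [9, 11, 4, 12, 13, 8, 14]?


[0:3]: 24
[1:4]: 27
[2:5]: 29
[3:6]: 33
[4:7]: 35

Max: 35 at [4:7]


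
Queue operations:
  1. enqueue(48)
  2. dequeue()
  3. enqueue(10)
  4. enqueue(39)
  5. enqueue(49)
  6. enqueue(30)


enqueue(48) -> [48]
dequeue()->48, []
enqueue(10) -> [10]
enqueue(39) -> [10, 39]
enqueue(49) -> [10, 39, 49]
enqueue(30) -> [10, 39, 49, 30]

Final queue: [10, 39, 49, 30]


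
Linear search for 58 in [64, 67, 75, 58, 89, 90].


i=0: 64!=58
i=1: 67!=58
i=2: 75!=58
i=3: 58==58 found!

Found at 3, 4 comps


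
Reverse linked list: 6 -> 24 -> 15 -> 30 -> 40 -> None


Step 1: curr=6, set curr.next=prev(None) | reversed so far: 6
Step 2: curr=24, set curr.next=prev(6) | reversed so far: 24 -> 6
Step 3: curr=15, set curr.next=prev(24) | reversed so far: 15 -> 24 -> 6
Step 4: curr=30, set curr.next=prev(15) | reversed so far: 30 -> 15 -> 24 -> 6
Step 5: curr=40, set curr.next=prev(30) | reversed so far: 40 -> 30 -> 15 -> 24 -> 6

40 -> 30 -> 15 -> 24 -> 6 -> None


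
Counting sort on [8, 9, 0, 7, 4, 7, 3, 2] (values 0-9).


Input: [8, 9, 0, 7, 4, 7, 3, 2]
Counts: [1, 0, 1, 1, 1, 0, 0, 2, 1, 1]

Sorted: [0, 2, 3, 4, 7, 7, 8, 9]


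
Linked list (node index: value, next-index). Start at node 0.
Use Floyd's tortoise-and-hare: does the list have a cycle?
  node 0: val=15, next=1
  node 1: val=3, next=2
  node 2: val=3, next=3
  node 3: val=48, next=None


Floyd's tortoise (slow, +1) and hare (fast, +2):
  init: slow=0, fast=0
  step 1: slow=1, fast=2
  step 2: fast 2->3->None, no cycle

Cycle: no


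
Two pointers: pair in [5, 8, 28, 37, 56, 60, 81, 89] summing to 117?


lo=0(5)+hi=7(89)=94
lo=1(8)+hi=7(89)=97
lo=2(28)+hi=7(89)=117

Yes: 28+89=117


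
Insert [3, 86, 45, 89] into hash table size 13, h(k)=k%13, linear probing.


Insert 3: h=3 -> slot 3
Insert 86: h=8 -> slot 8
Insert 45: h=6 -> slot 6
Insert 89: h=11 -> slot 11

Table: [None, None, None, 3, None, None, 45, None, 86, None, None, 89, None]


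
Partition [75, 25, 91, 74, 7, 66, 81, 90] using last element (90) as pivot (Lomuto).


Pivot: 90
  75 <= 90: advance i (no swap)
  25 <= 90: advance i (no swap)
  74 <= 90: swap -> [75, 25, 74, 91, 7, 66, 81, 90]
  7 <= 90: swap -> [75, 25, 74, 7, 91, 66, 81, 90]
  66 <= 90: swap -> [75, 25, 74, 7, 66, 91, 81, 90]
  81 <= 90: swap -> [75, 25, 74, 7, 66, 81, 91, 90]
Place pivot at 6: [75, 25, 74, 7, 66, 81, 90, 91]

Partitioned: [75, 25, 74, 7, 66, 81, 90, 91]


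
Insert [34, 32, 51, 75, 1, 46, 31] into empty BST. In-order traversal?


Insert 34: root
Insert 32: L from 34
Insert 51: R from 34
Insert 75: R from 34 -> R from 51
Insert 1: L from 34 -> L from 32
Insert 46: R from 34 -> L from 51
Insert 31: L from 34 -> L from 32 -> R from 1

In-order: [1, 31, 32, 34, 46, 51, 75]


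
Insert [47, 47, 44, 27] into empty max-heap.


Insert 47: [47]
Insert 47: [47, 47]
Insert 44: [47, 47, 44]
Insert 27: [47, 47, 44, 27]

Final heap: [47, 47, 44, 27]


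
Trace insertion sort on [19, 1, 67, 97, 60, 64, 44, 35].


Initial: [19, 1, 67, 97, 60, 64, 44, 35]
Insert 1: [1, 19, 67, 97, 60, 64, 44, 35]
Insert 67: [1, 19, 67, 97, 60, 64, 44, 35]
Insert 97: [1, 19, 67, 97, 60, 64, 44, 35]
Insert 60: [1, 19, 60, 67, 97, 64, 44, 35]
Insert 64: [1, 19, 60, 64, 67, 97, 44, 35]
Insert 44: [1, 19, 44, 60, 64, 67, 97, 35]
Insert 35: [1, 19, 35, 44, 60, 64, 67, 97]

Sorted: [1, 19, 35, 44, 60, 64, 67, 97]


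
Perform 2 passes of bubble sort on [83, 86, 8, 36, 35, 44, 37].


Initial: [83, 86, 8, 36, 35, 44, 37]
Pass 1: [83, 8, 36, 35, 44, 37, 86] (5 swaps)
Pass 2: [8, 36, 35, 44, 37, 83, 86] (5 swaps)

After 2 passes: [8, 36, 35, 44, 37, 83, 86]


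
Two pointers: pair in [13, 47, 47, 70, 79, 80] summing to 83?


lo=0(13)+hi=5(80)=93
lo=0(13)+hi=4(79)=92
lo=0(13)+hi=3(70)=83

Yes: 13+70=83


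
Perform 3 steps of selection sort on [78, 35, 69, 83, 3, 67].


Initial: [78, 35, 69, 83, 3, 67]
Step 1: min=3 at 4
  Swap: [3, 35, 69, 83, 78, 67]
Step 2: min=35 at 1
  Swap: [3, 35, 69, 83, 78, 67]
Step 3: min=67 at 5
  Swap: [3, 35, 67, 83, 78, 69]

After 3 steps: [3, 35, 67, 83, 78, 69]


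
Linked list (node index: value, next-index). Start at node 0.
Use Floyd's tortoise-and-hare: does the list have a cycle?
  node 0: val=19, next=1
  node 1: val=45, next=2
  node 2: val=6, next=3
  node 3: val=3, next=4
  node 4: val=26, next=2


Floyd's tortoise (slow, +1) and hare (fast, +2):
  init: slow=0, fast=0
  step 1: slow=1, fast=2
  step 2: slow=2, fast=4
  step 3: slow=3, fast=3
  slow == fast at node 3: cycle detected

Cycle: yes


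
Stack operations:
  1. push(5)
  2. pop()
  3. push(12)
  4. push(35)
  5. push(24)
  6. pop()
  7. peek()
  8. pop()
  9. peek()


push(5) -> [5]
pop()->5, []
push(12) -> [12]
push(35) -> [12, 35]
push(24) -> [12, 35, 24]
pop()->24, [12, 35]
peek()->35
pop()->35, [12]
peek()->12

Final stack: [12]


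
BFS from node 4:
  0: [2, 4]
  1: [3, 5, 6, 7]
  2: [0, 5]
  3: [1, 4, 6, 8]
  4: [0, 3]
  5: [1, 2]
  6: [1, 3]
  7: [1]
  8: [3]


Visit 4, enqueue [0, 3]
Visit 0, enqueue [2]
Visit 3, enqueue [1, 6, 8]
Visit 2, enqueue [5]
Visit 1, enqueue [7]
Visit 6, enqueue []
Visit 8, enqueue []
Visit 5, enqueue []
Visit 7, enqueue []

BFS order: [4, 0, 3, 2, 1, 6, 8, 5, 7]


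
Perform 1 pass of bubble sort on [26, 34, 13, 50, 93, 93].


Initial: [26, 34, 13, 50, 93, 93]
Pass 1: [26, 13, 34, 50, 93, 93] (1 swaps)

After 1 pass: [26, 13, 34, 50, 93, 93]


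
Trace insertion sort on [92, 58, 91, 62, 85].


Initial: [92, 58, 91, 62, 85]
Insert 58: [58, 92, 91, 62, 85]
Insert 91: [58, 91, 92, 62, 85]
Insert 62: [58, 62, 91, 92, 85]
Insert 85: [58, 62, 85, 91, 92]

Sorted: [58, 62, 85, 91, 92]


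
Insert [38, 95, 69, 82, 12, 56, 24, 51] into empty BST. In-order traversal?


Insert 38: root
Insert 95: R from 38
Insert 69: R from 38 -> L from 95
Insert 82: R from 38 -> L from 95 -> R from 69
Insert 12: L from 38
Insert 56: R from 38 -> L from 95 -> L from 69
Insert 24: L from 38 -> R from 12
Insert 51: R from 38 -> L from 95 -> L from 69 -> L from 56

In-order: [12, 24, 38, 51, 56, 69, 82, 95]


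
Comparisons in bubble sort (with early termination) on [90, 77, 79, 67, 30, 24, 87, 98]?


Algorithm: bubble sort (with early termination)
Input: [90, 77, 79, 67, 30, 24, 87, 98]
Sorted: [24, 30, 67, 77, 79, 87, 90, 98]

27


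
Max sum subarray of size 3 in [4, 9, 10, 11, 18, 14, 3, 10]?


[0:3]: 23
[1:4]: 30
[2:5]: 39
[3:6]: 43
[4:7]: 35
[5:8]: 27

Max: 43 at [3:6]


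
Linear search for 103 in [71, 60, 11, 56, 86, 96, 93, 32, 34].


i=0: 71!=103
i=1: 60!=103
i=2: 11!=103
i=3: 56!=103
i=4: 86!=103
i=5: 96!=103
i=6: 93!=103
i=7: 32!=103
i=8: 34!=103

Not found, 9 comps


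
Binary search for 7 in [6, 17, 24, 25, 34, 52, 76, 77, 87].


Step 1: lo=0, hi=8, mid=4, val=34
Step 2: lo=0, hi=3, mid=1, val=17
Step 3: lo=0, hi=0, mid=0, val=6

Not found


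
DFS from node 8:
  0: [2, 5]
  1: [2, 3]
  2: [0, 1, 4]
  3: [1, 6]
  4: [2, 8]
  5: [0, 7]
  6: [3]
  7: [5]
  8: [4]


Visit 8, push [4]
Visit 4, push [2]
Visit 2, push [1, 0]
Visit 0, push [5]
Visit 5, push [7]
Visit 7, push []
Visit 1, push [3]
Visit 3, push [6]
Visit 6, push []

DFS order: [8, 4, 2, 0, 5, 7, 1, 3, 6]


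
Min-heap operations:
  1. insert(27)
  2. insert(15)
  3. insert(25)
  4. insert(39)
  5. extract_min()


insert(27) -> [27]
insert(15) -> [15, 27]
insert(25) -> [15, 27, 25]
insert(39) -> [15, 27, 25, 39]
extract_min()->15, [25, 27, 39]

Final heap: [25, 27, 39]


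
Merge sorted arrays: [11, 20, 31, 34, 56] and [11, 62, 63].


Take 11 from A
Take 11 from B
Take 20 from A
Take 31 from A
Take 34 from A
Take 56 from A

Merged: [11, 11, 20, 31, 34, 56, 62, 63]


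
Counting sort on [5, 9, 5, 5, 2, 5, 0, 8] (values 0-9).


Input: [5, 9, 5, 5, 2, 5, 0, 8]
Counts: [1, 0, 1, 0, 0, 4, 0, 0, 1, 1]

Sorted: [0, 2, 5, 5, 5, 5, 8, 9]


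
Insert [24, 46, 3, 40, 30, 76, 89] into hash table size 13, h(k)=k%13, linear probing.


Insert 24: h=11 -> slot 11
Insert 46: h=7 -> slot 7
Insert 3: h=3 -> slot 3
Insert 40: h=1 -> slot 1
Insert 30: h=4 -> slot 4
Insert 76: h=11, 1 probes -> slot 12
Insert 89: h=11, 2 probes -> slot 0

Table: [89, 40, None, 3, 30, None, None, 46, None, None, None, 24, 76]


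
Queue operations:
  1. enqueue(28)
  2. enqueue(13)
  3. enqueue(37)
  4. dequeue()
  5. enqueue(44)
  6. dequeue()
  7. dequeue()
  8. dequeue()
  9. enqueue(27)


enqueue(28) -> [28]
enqueue(13) -> [28, 13]
enqueue(37) -> [28, 13, 37]
dequeue()->28, [13, 37]
enqueue(44) -> [13, 37, 44]
dequeue()->13, [37, 44]
dequeue()->37, [44]
dequeue()->44, []
enqueue(27) -> [27]

Final queue: [27]


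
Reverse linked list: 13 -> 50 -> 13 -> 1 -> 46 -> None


Step 1: curr=13, set curr.next=prev(None) | reversed so far: 13
Step 2: curr=50, set curr.next=prev(13) | reversed so far: 50 -> 13
Step 3: curr=13, set curr.next=prev(50) | reversed so far: 13 -> 50 -> 13
Step 4: curr=1, set curr.next=prev(13) | reversed so far: 1 -> 13 -> 50 -> 13
Step 5: curr=46, set curr.next=prev(1) | reversed so far: 46 -> 1 -> 13 -> 50 -> 13

46 -> 1 -> 13 -> 50 -> 13 -> None


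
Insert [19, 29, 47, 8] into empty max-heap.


Insert 19: [19]
Insert 29: [29, 19]
Insert 47: [47, 19, 29]
Insert 8: [47, 19, 29, 8]

Final heap: [47, 19, 29, 8]


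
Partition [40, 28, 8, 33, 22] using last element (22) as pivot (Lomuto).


Pivot: 22
  8 <= 22: swap -> [8, 28, 40, 33, 22]
Place pivot at 1: [8, 22, 40, 33, 28]

Partitioned: [8, 22, 40, 33, 28]


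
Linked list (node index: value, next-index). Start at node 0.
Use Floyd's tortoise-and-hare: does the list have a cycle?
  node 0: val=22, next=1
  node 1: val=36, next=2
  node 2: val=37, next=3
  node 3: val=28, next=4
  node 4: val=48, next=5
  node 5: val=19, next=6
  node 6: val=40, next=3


Floyd's tortoise (slow, +1) and hare (fast, +2):
  init: slow=0, fast=0
  step 1: slow=1, fast=2
  step 2: slow=2, fast=4
  step 3: slow=3, fast=6
  step 4: slow=4, fast=4
  slow == fast at node 4: cycle detected

Cycle: yes


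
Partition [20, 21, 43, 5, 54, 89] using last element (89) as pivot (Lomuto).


Pivot: 89
  20 <= 89: advance i (no swap)
  21 <= 89: advance i (no swap)
  43 <= 89: advance i (no swap)
  5 <= 89: advance i (no swap)
  54 <= 89: advance i (no swap)
Place pivot at 5: [20, 21, 43, 5, 54, 89]

Partitioned: [20, 21, 43, 5, 54, 89]


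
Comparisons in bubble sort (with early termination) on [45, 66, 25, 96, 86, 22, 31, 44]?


Algorithm: bubble sort (with early termination)
Input: [45, 66, 25, 96, 86, 22, 31, 44]
Sorted: [22, 25, 31, 44, 45, 66, 86, 96]

27


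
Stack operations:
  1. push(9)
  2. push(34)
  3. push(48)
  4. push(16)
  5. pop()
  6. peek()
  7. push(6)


push(9) -> [9]
push(34) -> [9, 34]
push(48) -> [9, 34, 48]
push(16) -> [9, 34, 48, 16]
pop()->16, [9, 34, 48]
peek()->48
push(6) -> [9, 34, 48, 6]

Final stack: [9, 34, 48, 6]


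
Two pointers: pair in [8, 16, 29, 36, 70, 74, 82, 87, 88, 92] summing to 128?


lo=0(8)+hi=9(92)=100
lo=1(16)+hi=9(92)=108
lo=2(29)+hi=9(92)=121
lo=3(36)+hi=9(92)=128

Yes: 36+92=128


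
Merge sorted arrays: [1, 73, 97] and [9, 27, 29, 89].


Take 1 from A
Take 9 from B
Take 27 from B
Take 29 from B
Take 73 from A
Take 89 from B

Merged: [1, 9, 27, 29, 73, 89, 97]


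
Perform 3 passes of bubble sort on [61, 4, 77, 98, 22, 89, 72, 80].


Initial: [61, 4, 77, 98, 22, 89, 72, 80]
Pass 1: [4, 61, 77, 22, 89, 72, 80, 98] (5 swaps)
Pass 2: [4, 61, 22, 77, 72, 80, 89, 98] (3 swaps)
Pass 3: [4, 22, 61, 72, 77, 80, 89, 98] (2 swaps)

After 3 passes: [4, 22, 61, 72, 77, 80, 89, 98]


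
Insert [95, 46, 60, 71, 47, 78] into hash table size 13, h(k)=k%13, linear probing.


Insert 95: h=4 -> slot 4
Insert 46: h=7 -> slot 7
Insert 60: h=8 -> slot 8
Insert 71: h=6 -> slot 6
Insert 47: h=8, 1 probes -> slot 9
Insert 78: h=0 -> slot 0

Table: [78, None, None, None, 95, None, 71, 46, 60, 47, None, None, None]


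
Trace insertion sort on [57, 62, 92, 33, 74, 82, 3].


Initial: [57, 62, 92, 33, 74, 82, 3]
Insert 62: [57, 62, 92, 33, 74, 82, 3]
Insert 92: [57, 62, 92, 33, 74, 82, 3]
Insert 33: [33, 57, 62, 92, 74, 82, 3]
Insert 74: [33, 57, 62, 74, 92, 82, 3]
Insert 82: [33, 57, 62, 74, 82, 92, 3]
Insert 3: [3, 33, 57, 62, 74, 82, 92]

Sorted: [3, 33, 57, 62, 74, 82, 92]


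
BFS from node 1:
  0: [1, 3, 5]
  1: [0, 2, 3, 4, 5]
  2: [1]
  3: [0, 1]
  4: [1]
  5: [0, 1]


Visit 1, enqueue [0, 2, 3, 4, 5]
Visit 0, enqueue []
Visit 2, enqueue []
Visit 3, enqueue []
Visit 4, enqueue []
Visit 5, enqueue []

BFS order: [1, 0, 2, 3, 4, 5]


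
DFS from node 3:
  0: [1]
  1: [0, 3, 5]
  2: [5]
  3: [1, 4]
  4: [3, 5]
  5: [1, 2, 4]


Visit 3, push [4, 1]
Visit 1, push [5, 0]
Visit 0, push []
Visit 5, push [4, 2]
Visit 2, push []
Visit 4, push []

DFS order: [3, 1, 0, 5, 2, 4]


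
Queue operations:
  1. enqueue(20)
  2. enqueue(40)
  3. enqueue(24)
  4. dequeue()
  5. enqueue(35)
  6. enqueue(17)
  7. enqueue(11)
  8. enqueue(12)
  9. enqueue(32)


enqueue(20) -> [20]
enqueue(40) -> [20, 40]
enqueue(24) -> [20, 40, 24]
dequeue()->20, [40, 24]
enqueue(35) -> [40, 24, 35]
enqueue(17) -> [40, 24, 35, 17]
enqueue(11) -> [40, 24, 35, 17, 11]
enqueue(12) -> [40, 24, 35, 17, 11, 12]
enqueue(32) -> [40, 24, 35, 17, 11, 12, 32]

Final queue: [40, 24, 35, 17, 11, 12, 32]


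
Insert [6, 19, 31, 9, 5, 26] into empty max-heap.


Insert 6: [6]
Insert 19: [19, 6]
Insert 31: [31, 6, 19]
Insert 9: [31, 9, 19, 6]
Insert 5: [31, 9, 19, 6, 5]
Insert 26: [31, 9, 26, 6, 5, 19]

Final heap: [31, 9, 26, 6, 5, 19]


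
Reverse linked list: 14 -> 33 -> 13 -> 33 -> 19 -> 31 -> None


Step 1: curr=14, set curr.next=prev(None) | reversed so far: 14
Step 2: curr=33, set curr.next=prev(14) | reversed so far: 33 -> 14
Step 3: curr=13, set curr.next=prev(33) | reversed so far: 13 -> 33 -> 14
Step 4: curr=33, set curr.next=prev(13) | reversed so far: 33 -> 13 -> 33 -> 14
Step 5: curr=19, set curr.next=prev(33) | reversed so far: 19 -> 33 -> 13 -> 33 -> 14
Step 6: curr=31, set curr.next=prev(19) | reversed so far: 31 -> 19 -> 33 -> 13 -> 33 -> 14

31 -> 19 -> 33 -> 13 -> 33 -> 14 -> None


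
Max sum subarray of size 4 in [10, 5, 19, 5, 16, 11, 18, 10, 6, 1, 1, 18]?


[0:4]: 39
[1:5]: 45
[2:6]: 51
[3:7]: 50
[4:8]: 55
[5:9]: 45
[6:10]: 35
[7:11]: 18
[8:12]: 26

Max: 55 at [4:8]


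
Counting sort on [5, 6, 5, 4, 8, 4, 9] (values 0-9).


Input: [5, 6, 5, 4, 8, 4, 9]
Counts: [0, 0, 0, 0, 2, 2, 1, 0, 1, 1]

Sorted: [4, 4, 5, 5, 6, 8, 9]


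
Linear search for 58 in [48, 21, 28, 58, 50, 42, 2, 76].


i=0: 48!=58
i=1: 21!=58
i=2: 28!=58
i=3: 58==58 found!

Found at 3, 4 comps


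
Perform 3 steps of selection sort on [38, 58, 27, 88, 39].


Initial: [38, 58, 27, 88, 39]
Step 1: min=27 at 2
  Swap: [27, 58, 38, 88, 39]
Step 2: min=38 at 2
  Swap: [27, 38, 58, 88, 39]
Step 3: min=39 at 4
  Swap: [27, 38, 39, 88, 58]

After 3 steps: [27, 38, 39, 88, 58]


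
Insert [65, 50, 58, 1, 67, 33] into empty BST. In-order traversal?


Insert 65: root
Insert 50: L from 65
Insert 58: L from 65 -> R from 50
Insert 1: L from 65 -> L from 50
Insert 67: R from 65
Insert 33: L from 65 -> L from 50 -> R from 1

In-order: [1, 33, 50, 58, 65, 67]


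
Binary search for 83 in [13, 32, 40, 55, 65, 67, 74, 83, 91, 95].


Step 1: lo=0, hi=9, mid=4, val=65
Step 2: lo=5, hi=9, mid=7, val=83

Found at index 7


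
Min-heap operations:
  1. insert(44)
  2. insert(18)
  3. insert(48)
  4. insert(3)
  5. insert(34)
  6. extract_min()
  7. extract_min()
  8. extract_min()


insert(44) -> [44]
insert(18) -> [18, 44]
insert(48) -> [18, 44, 48]
insert(3) -> [3, 18, 48, 44]
insert(34) -> [3, 18, 48, 44, 34]
extract_min()->3, [18, 34, 48, 44]
extract_min()->18, [34, 44, 48]
extract_min()->34, [44, 48]

Final heap: [44, 48]


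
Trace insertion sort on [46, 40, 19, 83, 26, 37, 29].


Initial: [46, 40, 19, 83, 26, 37, 29]
Insert 40: [40, 46, 19, 83, 26, 37, 29]
Insert 19: [19, 40, 46, 83, 26, 37, 29]
Insert 83: [19, 40, 46, 83, 26, 37, 29]
Insert 26: [19, 26, 40, 46, 83, 37, 29]
Insert 37: [19, 26, 37, 40, 46, 83, 29]
Insert 29: [19, 26, 29, 37, 40, 46, 83]

Sorted: [19, 26, 29, 37, 40, 46, 83]


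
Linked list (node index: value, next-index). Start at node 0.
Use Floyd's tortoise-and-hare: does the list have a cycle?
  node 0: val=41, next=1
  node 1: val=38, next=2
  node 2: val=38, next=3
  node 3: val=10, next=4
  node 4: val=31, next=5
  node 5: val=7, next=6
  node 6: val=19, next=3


Floyd's tortoise (slow, +1) and hare (fast, +2):
  init: slow=0, fast=0
  step 1: slow=1, fast=2
  step 2: slow=2, fast=4
  step 3: slow=3, fast=6
  step 4: slow=4, fast=4
  slow == fast at node 4: cycle detected

Cycle: yes


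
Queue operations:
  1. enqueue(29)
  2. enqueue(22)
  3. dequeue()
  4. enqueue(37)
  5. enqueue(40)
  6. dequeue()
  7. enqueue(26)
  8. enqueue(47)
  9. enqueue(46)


enqueue(29) -> [29]
enqueue(22) -> [29, 22]
dequeue()->29, [22]
enqueue(37) -> [22, 37]
enqueue(40) -> [22, 37, 40]
dequeue()->22, [37, 40]
enqueue(26) -> [37, 40, 26]
enqueue(47) -> [37, 40, 26, 47]
enqueue(46) -> [37, 40, 26, 47, 46]

Final queue: [37, 40, 26, 47, 46]


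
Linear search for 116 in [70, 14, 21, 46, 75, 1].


i=0: 70!=116
i=1: 14!=116
i=2: 21!=116
i=3: 46!=116
i=4: 75!=116
i=5: 1!=116

Not found, 6 comps


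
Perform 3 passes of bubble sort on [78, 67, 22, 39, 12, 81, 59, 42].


Initial: [78, 67, 22, 39, 12, 81, 59, 42]
Pass 1: [67, 22, 39, 12, 78, 59, 42, 81] (6 swaps)
Pass 2: [22, 39, 12, 67, 59, 42, 78, 81] (5 swaps)
Pass 3: [22, 12, 39, 59, 42, 67, 78, 81] (3 swaps)

After 3 passes: [22, 12, 39, 59, 42, 67, 78, 81]


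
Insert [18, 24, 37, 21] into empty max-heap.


Insert 18: [18]
Insert 24: [24, 18]
Insert 37: [37, 18, 24]
Insert 21: [37, 21, 24, 18]

Final heap: [37, 21, 24, 18]


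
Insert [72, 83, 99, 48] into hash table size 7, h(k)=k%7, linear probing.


Insert 72: h=2 -> slot 2
Insert 83: h=6 -> slot 6
Insert 99: h=1 -> slot 1
Insert 48: h=6, 1 probes -> slot 0

Table: [48, 99, 72, None, None, None, 83]


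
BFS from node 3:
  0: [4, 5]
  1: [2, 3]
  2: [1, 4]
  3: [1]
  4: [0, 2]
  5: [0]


Visit 3, enqueue [1]
Visit 1, enqueue [2]
Visit 2, enqueue [4]
Visit 4, enqueue [0]
Visit 0, enqueue [5]
Visit 5, enqueue []

BFS order: [3, 1, 2, 4, 0, 5]


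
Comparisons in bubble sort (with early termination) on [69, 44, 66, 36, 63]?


Algorithm: bubble sort (with early termination)
Input: [69, 44, 66, 36, 63]
Sorted: [36, 44, 63, 66, 69]

10


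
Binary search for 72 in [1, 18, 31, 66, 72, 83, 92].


Step 1: lo=0, hi=6, mid=3, val=66
Step 2: lo=4, hi=6, mid=5, val=83
Step 3: lo=4, hi=4, mid=4, val=72

Found at index 4


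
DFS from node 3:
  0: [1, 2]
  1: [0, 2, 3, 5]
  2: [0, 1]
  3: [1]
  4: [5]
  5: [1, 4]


Visit 3, push [1]
Visit 1, push [5, 2, 0]
Visit 0, push [2]
Visit 2, push []
Visit 5, push [4]
Visit 4, push []

DFS order: [3, 1, 0, 2, 5, 4]


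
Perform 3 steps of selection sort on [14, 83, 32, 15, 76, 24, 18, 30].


Initial: [14, 83, 32, 15, 76, 24, 18, 30]
Step 1: min=14 at 0
  Swap: [14, 83, 32, 15, 76, 24, 18, 30]
Step 2: min=15 at 3
  Swap: [14, 15, 32, 83, 76, 24, 18, 30]
Step 3: min=18 at 6
  Swap: [14, 15, 18, 83, 76, 24, 32, 30]

After 3 steps: [14, 15, 18, 83, 76, 24, 32, 30]


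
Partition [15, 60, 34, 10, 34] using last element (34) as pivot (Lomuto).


Pivot: 34
  15 <= 34: advance i (no swap)
  34 <= 34: swap -> [15, 34, 60, 10, 34]
  10 <= 34: swap -> [15, 34, 10, 60, 34]
Place pivot at 3: [15, 34, 10, 34, 60]

Partitioned: [15, 34, 10, 34, 60]


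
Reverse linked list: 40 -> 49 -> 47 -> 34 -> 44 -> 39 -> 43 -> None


Step 1: curr=40, set curr.next=prev(None) | reversed so far: 40
Step 2: curr=49, set curr.next=prev(40) | reversed so far: 49 -> 40
Step 3: curr=47, set curr.next=prev(49) | reversed so far: 47 -> 49 -> 40
Step 4: curr=34, set curr.next=prev(47) | reversed so far: 34 -> 47 -> 49 -> 40
Step 5: curr=44, set curr.next=prev(34) | reversed so far: 44 -> 34 -> 47 -> 49 -> 40
Step 6: curr=39, set curr.next=prev(44) | reversed so far: 39 -> 44 -> 34 -> 47 -> 49 -> 40
Step 7: curr=43, set curr.next=prev(39) | reversed so far: 43 -> 39 -> 44 -> 34 -> 47 -> 49 -> 40

43 -> 39 -> 44 -> 34 -> 47 -> 49 -> 40 -> None


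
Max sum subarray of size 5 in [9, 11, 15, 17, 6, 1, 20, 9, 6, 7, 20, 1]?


[0:5]: 58
[1:6]: 50
[2:7]: 59
[3:8]: 53
[4:9]: 42
[5:10]: 43
[6:11]: 62
[7:12]: 43

Max: 62 at [6:11]


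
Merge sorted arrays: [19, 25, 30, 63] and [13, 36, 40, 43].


Take 13 from B
Take 19 from A
Take 25 from A
Take 30 from A
Take 36 from B
Take 40 from B
Take 43 from B

Merged: [13, 19, 25, 30, 36, 40, 43, 63]


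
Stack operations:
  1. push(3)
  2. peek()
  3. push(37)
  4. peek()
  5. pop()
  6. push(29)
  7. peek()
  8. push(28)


push(3) -> [3]
peek()->3
push(37) -> [3, 37]
peek()->37
pop()->37, [3]
push(29) -> [3, 29]
peek()->29
push(28) -> [3, 29, 28]

Final stack: [3, 29, 28]


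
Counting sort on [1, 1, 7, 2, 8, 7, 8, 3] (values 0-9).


Input: [1, 1, 7, 2, 8, 7, 8, 3]
Counts: [0, 2, 1, 1, 0, 0, 0, 2, 2, 0]

Sorted: [1, 1, 2, 3, 7, 7, 8, 8]


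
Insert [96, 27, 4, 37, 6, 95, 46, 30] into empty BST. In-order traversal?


Insert 96: root
Insert 27: L from 96
Insert 4: L from 96 -> L from 27
Insert 37: L from 96 -> R from 27
Insert 6: L from 96 -> L from 27 -> R from 4
Insert 95: L from 96 -> R from 27 -> R from 37
Insert 46: L from 96 -> R from 27 -> R from 37 -> L from 95
Insert 30: L from 96 -> R from 27 -> L from 37

In-order: [4, 6, 27, 30, 37, 46, 95, 96]


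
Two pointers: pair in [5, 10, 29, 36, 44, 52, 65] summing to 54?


lo=0(5)+hi=6(65)=70
lo=0(5)+hi=5(52)=57
lo=0(5)+hi=4(44)=49
lo=1(10)+hi=4(44)=54

Yes: 10+44=54


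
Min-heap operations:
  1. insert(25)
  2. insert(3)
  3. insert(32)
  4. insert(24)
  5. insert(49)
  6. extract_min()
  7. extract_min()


insert(25) -> [25]
insert(3) -> [3, 25]
insert(32) -> [3, 25, 32]
insert(24) -> [3, 24, 32, 25]
insert(49) -> [3, 24, 32, 25, 49]
extract_min()->3, [24, 25, 32, 49]
extract_min()->24, [25, 49, 32]

Final heap: [25, 49, 32]


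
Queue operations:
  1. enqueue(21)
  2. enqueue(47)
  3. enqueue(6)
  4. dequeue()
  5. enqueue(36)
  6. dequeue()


enqueue(21) -> [21]
enqueue(47) -> [21, 47]
enqueue(6) -> [21, 47, 6]
dequeue()->21, [47, 6]
enqueue(36) -> [47, 6, 36]
dequeue()->47, [6, 36]

Final queue: [6, 36]


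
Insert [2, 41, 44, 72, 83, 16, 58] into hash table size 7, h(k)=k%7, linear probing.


Insert 2: h=2 -> slot 2
Insert 41: h=6 -> slot 6
Insert 44: h=2, 1 probes -> slot 3
Insert 72: h=2, 2 probes -> slot 4
Insert 83: h=6, 1 probes -> slot 0
Insert 16: h=2, 3 probes -> slot 5
Insert 58: h=2, 6 probes -> slot 1

Table: [83, 58, 2, 44, 72, 16, 41]


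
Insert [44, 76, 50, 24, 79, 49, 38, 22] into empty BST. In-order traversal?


Insert 44: root
Insert 76: R from 44
Insert 50: R from 44 -> L from 76
Insert 24: L from 44
Insert 79: R from 44 -> R from 76
Insert 49: R from 44 -> L from 76 -> L from 50
Insert 38: L from 44 -> R from 24
Insert 22: L from 44 -> L from 24

In-order: [22, 24, 38, 44, 49, 50, 76, 79]


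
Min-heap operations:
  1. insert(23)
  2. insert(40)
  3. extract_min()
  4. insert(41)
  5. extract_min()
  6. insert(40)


insert(23) -> [23]
insert(40) -> [23, 40]
extract_min()->23, [40]
insert(41) -> [40, 41]
extract_min()->40, [41]
insert(40) -> [40, 41]

Final heap: [40, 41]


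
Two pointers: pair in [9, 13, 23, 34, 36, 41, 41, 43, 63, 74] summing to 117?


lo=0(9)+hi=9(74)=83
lo=1(13)+hi=9(74)=87
lo=2(23)+hi=9(74)=97
lo=3(34)+hi=9(74)=108
lo=4(36)+hi=9(74)=110
lo=5(41)+hi=9(74)=115
lo=6(41)+hi=9(74)=115
lo=7(43)+hi=9(74)=117

Yes: 43+74=117


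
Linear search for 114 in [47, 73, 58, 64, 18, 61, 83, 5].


i=0: 47!=114
i=1: 73!=114
i=2: 58!=114
i=3: 64!=114
i=4: 18!=114
i=5: 61!=114
i=6: 83!=114
i=7: 5!=114

Not found, 8 comps
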